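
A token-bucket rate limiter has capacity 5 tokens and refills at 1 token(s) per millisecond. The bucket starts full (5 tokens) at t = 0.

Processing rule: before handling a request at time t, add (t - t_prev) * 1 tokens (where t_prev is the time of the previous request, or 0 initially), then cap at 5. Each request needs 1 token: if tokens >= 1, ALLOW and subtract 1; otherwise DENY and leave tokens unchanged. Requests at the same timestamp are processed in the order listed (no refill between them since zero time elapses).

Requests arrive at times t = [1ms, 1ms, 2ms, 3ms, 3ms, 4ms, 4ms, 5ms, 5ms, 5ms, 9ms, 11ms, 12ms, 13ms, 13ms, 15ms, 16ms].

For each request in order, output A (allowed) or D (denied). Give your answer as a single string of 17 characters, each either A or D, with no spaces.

Simulating step by step:
  req#1 t=1ms: ALLOW
  req#2 t=1ms: ALLOW
  req#3 t=2ms: ALLOW
  req#4 t=3ms: ALLOW
  req#5 t=3ms: ALLOW
  req#6 t=4ms: ALLOW
  req#7 t=4ms: ALLOW
  req#8 t=5ms: ALLOW
  req#9 t=5ms: ALLOW
  req#10 t=5ms: DENY
  req#11 t=9ms: ALLOW
  req#12 t=11ms: ALLOW
  req#13 t=12ms: ALLOW
  req#14 t=13ms: ALLOW
  req#15 t=13ms: ALLOW
  req#16 t=15ms: ALLOW
  req#17 t=16ms: ALLOW

Answer: AAAAAAAAADAAAAAAA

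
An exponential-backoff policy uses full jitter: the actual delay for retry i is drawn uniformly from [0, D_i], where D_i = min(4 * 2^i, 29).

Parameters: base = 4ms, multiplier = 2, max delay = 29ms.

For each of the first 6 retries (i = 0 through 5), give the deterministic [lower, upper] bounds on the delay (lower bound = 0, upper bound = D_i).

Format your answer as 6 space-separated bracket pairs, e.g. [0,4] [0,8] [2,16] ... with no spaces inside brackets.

Computing bounds per retry:
  i=0: D_i=min(4*2^0,29)=4, bounds=[0,4]
  i=1: D_i=min(4*2^1,29)=8, bounds=[0,8]
  i=2: D_i=min(4*2^2,29)=16, bounds=[0,16]
  i=3: D_i=min(4*2^3,29)=29, bounds=[0,29]
  i=4: D_i=min(4*2^4,29)=29, bounds=[0,29]
  i=5: D_i=min(4*2^5,29)=29, bounds=[0,29]

Answer: [0,4] [0,8] [0,16] [0,29] [0,29] [0,29]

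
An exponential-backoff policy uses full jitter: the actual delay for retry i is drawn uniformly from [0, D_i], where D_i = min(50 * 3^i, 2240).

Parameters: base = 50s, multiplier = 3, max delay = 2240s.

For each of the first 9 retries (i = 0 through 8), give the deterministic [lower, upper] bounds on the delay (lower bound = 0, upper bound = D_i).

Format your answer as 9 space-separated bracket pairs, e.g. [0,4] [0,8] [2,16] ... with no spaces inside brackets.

Computing bounds per retry:
  i=0: D_i=min(50*3^0,2240)=50, bounds=[0,50]
  i=1: D_i=min(50*3^1,2240)=150, bounds=[0,150]
  i=2: D_i=min(50*3^2,2240)=450, bounds=[0,450]
  i=3: D_i=min(50*3^3,2240)=1350, bounds=[0,1350]
  i=4: D_i=min(50*3^4,2240)=2240, bounds=[0,2240]
  i=5: D_i=min(50*3^5,2240)=2240, bounds=[0,2240]
  i=6: D_i=min(50*3^6,2240)=2240, bounds=[0,2240]
  i=7: D_i=min(50*3^7,2240)=2240, bounds=[0,2240]
  i=8: D_i=min(50*3^8,2240)=2240, bounds=[0,2240]

Answer: [0,50] [0,150] [0,450] [0,1350] [0,2240] [0,2240] [0,2240] [0,2240] [0,2240]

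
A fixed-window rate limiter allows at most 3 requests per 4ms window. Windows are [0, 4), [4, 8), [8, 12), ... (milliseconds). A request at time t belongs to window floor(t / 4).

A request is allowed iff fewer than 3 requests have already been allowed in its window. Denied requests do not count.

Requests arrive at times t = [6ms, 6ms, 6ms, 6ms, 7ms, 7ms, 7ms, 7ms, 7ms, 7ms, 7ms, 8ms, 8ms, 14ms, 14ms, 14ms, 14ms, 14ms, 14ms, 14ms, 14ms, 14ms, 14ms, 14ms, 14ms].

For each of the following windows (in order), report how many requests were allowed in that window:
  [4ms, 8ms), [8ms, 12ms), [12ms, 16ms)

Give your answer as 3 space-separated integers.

Processing requests:
  req#1 t=6ms (window 1): ALLOW
  req#2 t=6ms (window 1): ALLOW
  req#3 t=6ms (window 1): ALLOW
  req#4 t=6ms (window 1): DENY
  req#5 t=7ms (window 1): DENY
  req#6 t=7ms (window 1): DENY
  req#7 t=7ms (window 1): DENY
  req#8 t=7ms (window 1): DENY
  req#9 t=7ms (window 1): DENY
  req#10 t=7ms (window 1): DENY
  req#11 t=7ms (window 1): DENY
  req#12 t=8ms (window 2): ALLOW
  req#13 t=8ms (window 2): ALLOW
  req#14 t=14ms (window 3): ALLOW
  req#15 t=14ms (window 3): ALLOW
  req#16 t=14ms (window 3): ALLOW
  req#17 t=14ms (window 3): DENY
  req#18 t=14ms (window 3): DENY
  req#19 t=14ms (window 3): DENY
  req#20 t=14ms (window 3): DENY
  req#21 t=14ms (window 3): DENY
  req#22 t=14ms (window 3): DENY
  req#23 t=14ms (window 3): DENY
  req#24 t=14ms (window 3): DENY
  req#25 t=14ms (window 3): DENY

Allowed counts by window: 3 2 3

Answer: 3 2 3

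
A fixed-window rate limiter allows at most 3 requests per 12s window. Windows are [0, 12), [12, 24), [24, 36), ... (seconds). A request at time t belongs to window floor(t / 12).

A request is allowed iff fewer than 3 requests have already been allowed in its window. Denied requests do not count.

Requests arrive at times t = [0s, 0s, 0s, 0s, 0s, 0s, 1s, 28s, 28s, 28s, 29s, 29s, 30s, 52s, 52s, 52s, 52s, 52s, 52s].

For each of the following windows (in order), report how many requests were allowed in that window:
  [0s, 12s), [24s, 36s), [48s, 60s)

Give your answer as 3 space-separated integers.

Processing requests:
  req#1 t=0s (window 0): ALLOW
  req#2 t=0s (window 0): ALLOW
  req#3 t=0s (window 0): ALLOW
  req#4 t=0s (window 0): DENY
  req#5 t=0s (window 0): DENY
  req#6 t=0s (window 0): DENY
  req#7 t=1s (window 0): DENY
  req#8 t=28s (window 2): ALLOW
  req#9 t=28s (window 2): ALLOW
  req#10 t=28s (window 2): ALLOW
  req#11 t=29s (window 2): DENY
  req#12 t=29s (window 2): DENY
  req#13 t=30s (window 2): DENY
  req#14 t=52s (window 4): ALLOW
  req#15 t=52s (window 4): ALLOW
  req#16 t=52s (window 4): ALLOW
  req#17 t=52s (window 4): DENY
  req#18 t=52s (window 4): DENY
  req#19 t=52s (window 4): DENY

Allowed counts by window: 3 3 3

Answer: 3 3 3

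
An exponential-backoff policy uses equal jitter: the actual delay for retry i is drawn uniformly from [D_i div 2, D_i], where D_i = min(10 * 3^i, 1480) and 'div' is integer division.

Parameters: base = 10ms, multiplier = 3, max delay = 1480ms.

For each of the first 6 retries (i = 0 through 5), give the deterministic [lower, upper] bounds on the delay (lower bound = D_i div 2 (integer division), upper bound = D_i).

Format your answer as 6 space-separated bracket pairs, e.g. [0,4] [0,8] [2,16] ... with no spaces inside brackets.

Answer: [5,10] [15,30] [45,90] [135,270] [405,810] [740,1480]

Derivation:
Computing bounds per retry:
  i=0: D_i=min(10*3^0,1480)=10, bounds=[5,10]
  i=1: D_i=min(10*3^1,1480)=30, bounds=[15,30]
  i=2: D_i=min(10*3^2,1480)=90, bounds=[45,90]
  i=3: D_i=min(10*3^3,1480)=270, bounds=[135,270]
  i=4: D_i=min(10*3^4,1480)=810, bounds=[405,810]
  i=5: D_i=min(10*3^5,1480)=1480, bounds=[740,1480]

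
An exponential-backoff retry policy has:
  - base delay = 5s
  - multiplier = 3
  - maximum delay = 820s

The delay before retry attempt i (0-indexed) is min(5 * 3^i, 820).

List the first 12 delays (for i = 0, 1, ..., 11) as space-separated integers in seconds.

Answer: 5 15 45 135 405 820 820 820 820 820 820 820

Derivation:
Computing each delay:
  i=0: min(5*3^0, 820) = 5
  i=1: min(5*3^1, 820) = 15
  i=2: min(5*3^2, 820) = 45
  i=3: min(5*3^3, 820) = 135
  i=4: min(5*3^4, 820) = 405
  i=5: min(5*3^5, 820) = 820
  i=6: min(5*3^6, 820) = 820
  i=7: min(5*3^7, 820) = 820
  i=8: min(5*3^8, 820) = 820
  i=9: min(5*3^9, 820) = 820
  i=10: min(5*3^10, 820) = 820
  i=11: min(5*3^11, 820) = 820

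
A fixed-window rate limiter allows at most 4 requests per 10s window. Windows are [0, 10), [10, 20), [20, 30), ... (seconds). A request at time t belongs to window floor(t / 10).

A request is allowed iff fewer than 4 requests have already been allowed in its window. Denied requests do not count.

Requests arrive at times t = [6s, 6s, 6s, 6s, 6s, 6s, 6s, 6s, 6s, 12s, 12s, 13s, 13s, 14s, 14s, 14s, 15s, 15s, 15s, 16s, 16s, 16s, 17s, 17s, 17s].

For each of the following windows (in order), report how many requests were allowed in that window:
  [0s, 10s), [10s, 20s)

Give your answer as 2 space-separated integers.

Processing requests:
  req#1 t=6s (window 0): ALLOW
  req#2 t=6s (window 0): ALLOW
  req#3 t=6s (window 0): ALLOW
  req#4 t=6s (window 0): ALLOW
  req#5 t=6s (window 0): DENY
  req#6 t=6s (window 0): DENY
  req#7 t=6s (window 0): DENY
  req#8 t=6s (window 0): DENY
  req#9 t=6s (window 0): DENY
  req#10 t=12s (window 1): ALLOW
  req#11 t=12s (window 1): ALLOW
  req#12 t=13s (window 1): ALLOW
  req#13 t=13s (window 1): ALLOW
  req#14 t=14s (window 1): DENY
  req#15 t=14s (window 1): DENY
  req#16 t=14s (window 1): DENY
  req#17 t=15s (window 1): DENY
  req#18 t=15s (window 1): DENY
  req#19 t=15s (window 1): DENY
  req#20 t=16s (window 1): DENY
  req#21 t=16s (window 1): DENY
  req#22 t=16s (window 1): DENY
  req#23 t=17s (window 1): DENY
  req#24 t=17s (window 1): DENY
  req#25 t=17s (window 1): DENY

Allowed counts by window: 4 4

Answer: 4 4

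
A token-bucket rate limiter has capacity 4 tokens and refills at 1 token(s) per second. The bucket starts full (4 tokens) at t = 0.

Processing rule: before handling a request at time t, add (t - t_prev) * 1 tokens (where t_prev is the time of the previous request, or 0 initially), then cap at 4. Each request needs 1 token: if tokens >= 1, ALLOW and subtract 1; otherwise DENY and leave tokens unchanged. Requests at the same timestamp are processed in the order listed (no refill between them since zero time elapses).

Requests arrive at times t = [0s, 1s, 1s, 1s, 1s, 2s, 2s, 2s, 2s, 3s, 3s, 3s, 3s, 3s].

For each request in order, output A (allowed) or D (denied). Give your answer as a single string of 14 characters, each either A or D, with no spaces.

Answer: AAAAAADDDADDDD

Derivation:
Simulating step by step:
  req#1 t=0s: ALLOW
  req#2 t=1s: ALLOW
  req#3 t=1s: ALLOW
  req#4 t=1s: ALLOW
  req#5 t=1s: ALLOW
  req#6 t=2s: ALLOW
  req#7 t=2s: DENY
  req#8 t=2s: DENY
  req#9 t=2s: DENY
  req#10 t=3s: ALLOW
  req#11 t=3s: DENY
  req#12 t=3s: DENY
  req#13 t=3s: DENY
  req#14 t=3s: DENY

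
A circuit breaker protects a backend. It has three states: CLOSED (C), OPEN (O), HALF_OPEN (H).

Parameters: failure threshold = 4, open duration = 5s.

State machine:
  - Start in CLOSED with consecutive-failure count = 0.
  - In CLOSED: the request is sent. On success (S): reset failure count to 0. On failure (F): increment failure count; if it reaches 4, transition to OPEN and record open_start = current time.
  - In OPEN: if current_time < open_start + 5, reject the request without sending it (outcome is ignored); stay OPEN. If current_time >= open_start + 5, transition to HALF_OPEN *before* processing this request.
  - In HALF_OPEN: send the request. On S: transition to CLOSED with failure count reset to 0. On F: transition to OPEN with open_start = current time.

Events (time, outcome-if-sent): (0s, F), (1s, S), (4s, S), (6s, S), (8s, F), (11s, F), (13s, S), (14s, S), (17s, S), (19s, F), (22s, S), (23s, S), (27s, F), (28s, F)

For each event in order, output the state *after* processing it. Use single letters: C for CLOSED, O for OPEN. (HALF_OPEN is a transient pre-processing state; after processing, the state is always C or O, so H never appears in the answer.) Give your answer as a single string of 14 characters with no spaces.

Answer: CCCCCCCCCCCCCC

Derivation:
State after each event:
  event#1 t=0s outcome=F: state=CLOSED
  event#2 t=1s outcome=S: state=CLOSED
  event#3 t=4s outcome=S: state=CLOSED
  event#4 t=6s outcome=S: state=CLOSED
  event#5 t=8s outcome=F: state=CLOSED
  event#6 t=11s outcome=F: state=CLOSED
  event#7 t=13s outcome=S: state=CLOSED
  event#8 t=14s outcome=S: state=CLOSED
  event#9 t=17s outcome=S: state=CLOSED
  event#10 t=19s outcome=F: state=CLOSED
  event#11 t=22s outcome=S: state=CLOSED
  event#12 t=23s outcome=S: state=CLOSED
  event#13 t=27s outcome=F: state=CLOSED
  event#14 t=28s outcome=F: state=CLOSED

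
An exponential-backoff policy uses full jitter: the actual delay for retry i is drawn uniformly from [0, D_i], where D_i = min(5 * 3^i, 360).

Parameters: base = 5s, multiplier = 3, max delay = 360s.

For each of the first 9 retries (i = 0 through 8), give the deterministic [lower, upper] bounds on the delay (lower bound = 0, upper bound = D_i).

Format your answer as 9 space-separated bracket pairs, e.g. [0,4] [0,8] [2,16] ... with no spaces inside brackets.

Computing bounds per retry:
  i=0: D_i=min(5*3^0,360)=5, bounds=[0,5]
  i=1: D_i=min(5*3^1,360)=15, bounds=[0,15]
  i=2: D_i=min(5*3^2,360)=45, bounds=[0,45]
  i=3: D_i=min(5*3^3,360)=135, bounds=[0,135]
  i=4: D_i=min(5*3^4,360)=360, bounds=[0,360]
  i=5: D_i=min(5*3^5,360)=360, bounds=[0,360]
  i=6: D_i=min(5*3^6,360)=360, bounds=[0,360]
  i=7: D_i=min(5*3^7,360)=360, bounds=[0,360]
  i=8: D_i=min(5*3^8,360)=360, bounds=[0,360]

Answer: [0,5] [0,15] [0,45] [0,135] [0,360] [0,360] [0,360] [0,360] [0,360]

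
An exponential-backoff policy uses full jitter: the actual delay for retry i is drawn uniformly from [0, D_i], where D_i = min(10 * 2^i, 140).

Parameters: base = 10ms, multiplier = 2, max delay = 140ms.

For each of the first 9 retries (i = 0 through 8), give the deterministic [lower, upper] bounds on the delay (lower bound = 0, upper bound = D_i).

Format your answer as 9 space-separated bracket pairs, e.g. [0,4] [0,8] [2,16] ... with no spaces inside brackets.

Answer: [0,10] [0,20] [0,40] [0,80] [0,140] [0,140] [0,140] [0,140] [0,140]

Derivation:
Computing bounds per retry:
  i=0: D_i=min(10*2^0,140)=10, bounds=[0,10]
  i=1: D_i=min(10*2^1,140)=20, bounds=[0,20]
  i=2: D_i=min(10*2^2,140)=40, bounds=[0,40]
  i=3: D_i=min(10*2^3,140)=80, bounds=[0,80]
  i=4: D_i=min(10*2^4,140)=140, bounds=[0,140]
  i=5: D_i=min(10*2^5,140)=140, bounds=[0,140]
  i=6: D_i=min(10*2^6,140)=140, bounds=[0,140]
  i=7: D_i=min(10*2^7,140)=140, bounds=[0,140]
  i=8: D_i=min(10*2^8,140)=140, bounds=[0,140]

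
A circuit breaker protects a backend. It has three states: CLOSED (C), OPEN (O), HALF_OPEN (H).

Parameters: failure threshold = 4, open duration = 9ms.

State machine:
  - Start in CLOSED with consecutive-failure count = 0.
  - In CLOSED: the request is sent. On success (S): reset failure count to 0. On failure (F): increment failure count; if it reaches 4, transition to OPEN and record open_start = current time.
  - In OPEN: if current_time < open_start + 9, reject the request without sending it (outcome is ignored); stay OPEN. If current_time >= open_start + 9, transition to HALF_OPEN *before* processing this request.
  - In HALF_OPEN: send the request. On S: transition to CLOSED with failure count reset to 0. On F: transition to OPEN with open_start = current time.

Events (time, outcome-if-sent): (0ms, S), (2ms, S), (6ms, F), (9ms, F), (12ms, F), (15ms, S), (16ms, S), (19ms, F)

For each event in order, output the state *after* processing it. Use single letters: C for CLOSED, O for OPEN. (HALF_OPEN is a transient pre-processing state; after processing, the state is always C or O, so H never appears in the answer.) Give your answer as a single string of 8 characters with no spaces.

Answer: CCCCCCCC

Derivation:
State after each event:
  event#1 t=0ms outcome=S: state=CLOSED
  event#2 t=2ms outcome=S: state=CLOSED
  event#3 t=6ms outcome=F: state=CLOSED
  event#4 t=9ms outcome=F: state=CLOSED
  event#5 t=12ms outcome=F: state=CLOSED
  event#6 t=15ms outcome=S: state=CLOSED
  event#7 t=16ms outcome=S: state=CLOSED
  event#8 t=19ms outcome=F: state=CLOSED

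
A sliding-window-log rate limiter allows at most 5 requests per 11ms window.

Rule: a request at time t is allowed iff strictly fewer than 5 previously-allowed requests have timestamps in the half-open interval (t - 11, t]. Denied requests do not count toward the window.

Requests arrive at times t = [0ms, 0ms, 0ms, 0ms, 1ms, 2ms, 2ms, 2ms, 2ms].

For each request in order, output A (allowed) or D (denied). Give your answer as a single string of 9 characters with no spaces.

Answer: AAAAADDDD

Derivation:
Tracking allowed requests in the window:
  req#1 t=0ms: ALLOW
  req#2 t=0ms: ALLOW
  req#3 t=0ms: ALLOW
  req#4 t=0ms: ALLOW
  req#5 t=1ms: ALLOW
  req#6 t=2ms: DENY
  req#7 t=2ms: DENY
  req#8 t=2ms: DENY
  req#9 t=2ms: DENY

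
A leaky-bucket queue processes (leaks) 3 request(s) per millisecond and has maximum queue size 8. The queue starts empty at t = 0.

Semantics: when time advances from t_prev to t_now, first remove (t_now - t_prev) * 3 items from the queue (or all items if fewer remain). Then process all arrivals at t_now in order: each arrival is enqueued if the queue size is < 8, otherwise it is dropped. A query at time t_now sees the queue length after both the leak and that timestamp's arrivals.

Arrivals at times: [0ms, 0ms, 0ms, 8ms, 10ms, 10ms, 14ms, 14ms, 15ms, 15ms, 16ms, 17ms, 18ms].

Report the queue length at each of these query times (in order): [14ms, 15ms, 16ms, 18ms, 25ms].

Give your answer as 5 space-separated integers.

Queue lengths at query times:
  query t=14ms: backlog = 2
  query t=15ms: backlog = 2
  query t=16ms: backlog = 1
  query t=18ms: backlog = 1
  query t=25ms: backlog = 0

Answer: 2 2 1 1 0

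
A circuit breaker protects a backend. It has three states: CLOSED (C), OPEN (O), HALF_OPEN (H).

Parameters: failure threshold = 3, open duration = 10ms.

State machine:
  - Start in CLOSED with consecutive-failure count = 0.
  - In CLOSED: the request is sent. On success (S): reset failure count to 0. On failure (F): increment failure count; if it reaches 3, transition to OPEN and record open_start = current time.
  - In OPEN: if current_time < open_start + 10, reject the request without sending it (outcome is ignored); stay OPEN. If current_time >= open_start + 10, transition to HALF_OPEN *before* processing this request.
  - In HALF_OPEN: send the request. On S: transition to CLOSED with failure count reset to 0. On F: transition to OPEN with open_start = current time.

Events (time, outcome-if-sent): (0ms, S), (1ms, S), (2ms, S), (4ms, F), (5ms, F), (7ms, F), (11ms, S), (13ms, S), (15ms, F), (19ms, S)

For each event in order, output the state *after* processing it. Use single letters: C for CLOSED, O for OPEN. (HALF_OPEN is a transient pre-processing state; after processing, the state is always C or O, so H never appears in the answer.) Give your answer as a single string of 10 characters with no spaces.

State after each event:
  event#1 t=0ms outcome=S: state=CLOSED
  event#2 t=1ms outcome=S: state=CLOSED
  event#3 t=2ms outcome=S: state=CLOSED
  event#4 t=4ms outcome=F: state=CLOSED
  event#5 t=5ms outcome=F: state=CLOSED
  event#6 t=7ms outcome=F: state=OPEN
  event#7 t=11ms outcome=S: state=OPEN
  event#8 t=13ms outcome=S: state=OPEN
  event#9 t=15ms outcome=F: state=OPEN
  event#10 t=19ms outcome=S: state=CLOSED

Answer: CCCCCOOOOC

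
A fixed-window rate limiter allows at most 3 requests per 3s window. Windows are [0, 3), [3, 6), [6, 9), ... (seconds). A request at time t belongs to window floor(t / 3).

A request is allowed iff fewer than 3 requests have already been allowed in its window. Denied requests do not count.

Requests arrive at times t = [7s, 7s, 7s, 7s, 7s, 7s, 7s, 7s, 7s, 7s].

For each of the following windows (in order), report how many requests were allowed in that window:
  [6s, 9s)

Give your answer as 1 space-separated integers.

Answer: 3

Derivation:
Processing requests:
  req#1 t=7s (window 2): ALLOW
  req#2 t=7s (window 2): ALLOW
  req#3 t=7s (window 2): ALLOW
  req#4 t=7s (window 2): DENY
  req#5 t=7s (window 2): DENY
  req#6 t=7s (window 2): DENY
  req#7 t=7s (window 2): DENY
  req#8 t=7s (window 2): DENY
  req#9 t=7s (window 2): DENY
  req#10 t=7s (window 2): DENY

Allowed counts by window: 3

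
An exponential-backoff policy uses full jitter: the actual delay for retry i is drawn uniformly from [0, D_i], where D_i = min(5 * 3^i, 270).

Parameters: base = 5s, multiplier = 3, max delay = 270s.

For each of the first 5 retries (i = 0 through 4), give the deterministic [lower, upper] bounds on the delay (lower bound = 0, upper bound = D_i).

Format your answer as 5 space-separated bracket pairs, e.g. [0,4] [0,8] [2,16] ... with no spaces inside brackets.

Computing bounds per retry:
  i=0: D_i=min(5*3^0,270)=5, bounds=[0,5]
  i=1: D_i=min(5*3^1,270)=15, bounds=[0,15]
  i=2: D_i=min(5*3^2,270)=45, bounds=[0,45]
  i=3: D_i=min(5*3^3,270)=135, bounds=[0,135]
  i=4: D_i=min(5*3^4,270)=270, bounds=[0,270]

Answer: [0,5] [0,15] [0,45] [0,135] [0,270]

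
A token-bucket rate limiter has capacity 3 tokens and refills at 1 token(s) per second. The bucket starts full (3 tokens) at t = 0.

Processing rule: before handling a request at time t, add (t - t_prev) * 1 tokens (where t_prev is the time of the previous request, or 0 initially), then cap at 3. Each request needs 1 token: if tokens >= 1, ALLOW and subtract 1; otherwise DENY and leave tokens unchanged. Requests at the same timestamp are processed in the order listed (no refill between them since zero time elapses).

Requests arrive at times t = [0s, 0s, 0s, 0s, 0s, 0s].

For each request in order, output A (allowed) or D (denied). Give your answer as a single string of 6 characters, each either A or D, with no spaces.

Simulating step by step:
  req#1 t=0s: ALLOW
  req#2 t=0s: ALLOW
  req#3 t=0s: ALLOW
  req#4 t=0s: DENY
  req#5 t=0s: DENY
  req#6 t=0s: DENY

Answer: AAADDD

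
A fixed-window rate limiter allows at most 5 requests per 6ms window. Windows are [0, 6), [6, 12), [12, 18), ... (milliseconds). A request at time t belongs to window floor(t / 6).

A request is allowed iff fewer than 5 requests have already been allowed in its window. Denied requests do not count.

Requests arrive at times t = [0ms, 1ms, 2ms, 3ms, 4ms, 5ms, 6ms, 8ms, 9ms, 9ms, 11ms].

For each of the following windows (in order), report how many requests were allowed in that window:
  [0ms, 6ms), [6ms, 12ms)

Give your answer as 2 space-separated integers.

Processing requests:
  req#1 t=0ms (window 0): ALLOW
  req#2 t=1ms (window 0): ALLOW
  req#3 t=2ms (window 0): ALLOW
  req#4 t=3ms (window 0): ALLOW
  req#5 t=4ms (window 0): ALLOW
  req#6 t=5ms (window 0): DENY
  req#7 t=6ms (window 1): ALLOW
  req#8 t=8ms (window 1): ALLOW
  req#9 t=9ms (window 1): ALLOW
  req#10 t=9ms (window 1): ALLOW
  req#11 t=11ms (window 1): ALLOW

Allowed counts by window: 5 5

Answer: 5 5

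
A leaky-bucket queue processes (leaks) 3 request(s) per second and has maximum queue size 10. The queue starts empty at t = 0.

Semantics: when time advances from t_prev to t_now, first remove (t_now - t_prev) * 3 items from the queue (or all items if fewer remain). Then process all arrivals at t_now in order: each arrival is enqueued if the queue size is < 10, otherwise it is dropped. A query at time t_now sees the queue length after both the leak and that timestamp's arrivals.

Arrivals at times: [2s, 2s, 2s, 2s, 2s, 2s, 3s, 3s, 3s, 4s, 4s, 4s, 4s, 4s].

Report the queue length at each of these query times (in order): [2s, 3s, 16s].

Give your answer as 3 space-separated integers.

Answer: 6 6 0

Derivation:
Queue lengths at query times:
  query t=2s: backlog = 6
  query t=3s: backlog = 6
  query t=16s: backlog = 0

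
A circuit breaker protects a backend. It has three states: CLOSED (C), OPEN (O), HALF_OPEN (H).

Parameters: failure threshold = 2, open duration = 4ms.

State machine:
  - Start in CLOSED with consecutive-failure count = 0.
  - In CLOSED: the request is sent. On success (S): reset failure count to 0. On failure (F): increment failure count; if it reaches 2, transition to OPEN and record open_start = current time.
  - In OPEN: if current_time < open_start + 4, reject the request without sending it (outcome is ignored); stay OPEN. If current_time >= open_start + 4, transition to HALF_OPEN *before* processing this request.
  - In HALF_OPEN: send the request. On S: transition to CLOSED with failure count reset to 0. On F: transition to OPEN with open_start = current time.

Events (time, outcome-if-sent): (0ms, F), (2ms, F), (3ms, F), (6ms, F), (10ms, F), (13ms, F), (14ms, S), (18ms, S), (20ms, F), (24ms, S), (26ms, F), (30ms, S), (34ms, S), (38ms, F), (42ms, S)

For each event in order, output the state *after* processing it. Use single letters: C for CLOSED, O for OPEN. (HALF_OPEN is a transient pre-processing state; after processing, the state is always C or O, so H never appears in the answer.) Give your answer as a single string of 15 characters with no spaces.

State after each event:
  event#1 t=0ms outcome=F: state=CLOSED
  event#2 t=2ms outcome=F: state=OPEN
  event#3 t=3ms outcome=F: state=OPEN
  event#4 t=6ms outcome=F: state=OPEN
  event#5 t=10ms outcome=F: state=OPEN
  event#6 t=13ms outcome=F: state=OPEN
  event#7 t=14ms outcome=S: state=CLOSED
  event#8 t=18ms outcome=S: state=CLOSED
  event#9 t=20ms outcome=F: state=CLOSED
  event#10 t=24ms outcome=S: state=CLOSED
  event#11 t=26ms outcome=F: state=CLOSED
  event#12 t=30ms outcome=S: state=CLOSED
  event#13 t=34ms outcome=S: state=CLOSED
  event#14 t=38ms outcome=F: state=CLOSED
  event#15 t=42ms outcome=S: state=CLOSED

Answer: COOOOOCCCCCCCCC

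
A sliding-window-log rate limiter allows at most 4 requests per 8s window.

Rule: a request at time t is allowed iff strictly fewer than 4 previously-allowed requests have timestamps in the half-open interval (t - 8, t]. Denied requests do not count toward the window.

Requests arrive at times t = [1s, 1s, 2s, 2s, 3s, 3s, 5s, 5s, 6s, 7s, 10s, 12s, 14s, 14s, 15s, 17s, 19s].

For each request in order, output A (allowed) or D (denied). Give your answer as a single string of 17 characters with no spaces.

Tracking allowed requests in the window:
  req#1 t=1s: ALLOW
  req#2 t=1s: ALLOW
  req#3 t=2s: ALLOW
  req#4 t=2s: ALLOW
  req#5 t=3s: DENY
  req#6 t=3s: DENY
  req#7 t=5s: DENY
  req#8 t=5s: DENY
  req#9 t=6s: DENY
  req#10 t=7s: DENY
  req#11 t=10s: ALLOW
  req#12 t=12s: ALLOW
  req#13 t=14s: ALLOW
  req#14 t=14s: ALLOW
  req#15 t=15s: DENY
  req#16 t=17s: DENY
  req#17 t=19s: ALLOW

Answer: AAAADDDDDDAAAADDA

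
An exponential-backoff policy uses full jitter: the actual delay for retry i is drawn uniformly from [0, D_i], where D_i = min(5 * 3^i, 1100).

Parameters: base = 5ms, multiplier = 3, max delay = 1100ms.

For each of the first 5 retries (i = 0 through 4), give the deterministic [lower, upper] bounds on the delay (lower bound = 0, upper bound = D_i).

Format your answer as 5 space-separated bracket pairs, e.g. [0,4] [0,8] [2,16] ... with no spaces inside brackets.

Computing bounds per retry:
  i=0: D_i=min(5*3^0,1100)=5, bounds=[0,5]
  i=1: D_i=min(5*3^1,1100)=15, bounds=[0,15]
  i=2: D_i=min(5*3^2,1100)=45, bounds=[0,45]
  i=3: D_i=min(5*3^3,1100)=135, bounds=[0,135]
  i=4: D_i=min(5*3^4,1100)=405, bounds=[0,405]

Answer: [0,5] [0,15] [0,45] [0,135] [0,405]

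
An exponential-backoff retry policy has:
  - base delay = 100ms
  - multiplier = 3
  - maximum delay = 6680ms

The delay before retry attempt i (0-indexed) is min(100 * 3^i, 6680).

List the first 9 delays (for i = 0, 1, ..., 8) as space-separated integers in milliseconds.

Computing each delay:
  i=0: min(100*3^0, 6680) = 100
  i=1: min(100*3^1, 6680) = 300
  i=2: min(100*3^2, 6680) = 900
  i=3: min(100*3^3, 6680) = 2700
  i=4: min(100*3^4, 6680) = 6680
  i=5: min(100*3^5, 6680) = 6680
  i=6: min(100*3^6, 6680) = 6680
  i=7: min(100*3^7, 6680) = 6680
  i=8: min(100*3^8, 6680) = 6680

Answer: 100 300 900 2700 6680 6680 6680 6680 6680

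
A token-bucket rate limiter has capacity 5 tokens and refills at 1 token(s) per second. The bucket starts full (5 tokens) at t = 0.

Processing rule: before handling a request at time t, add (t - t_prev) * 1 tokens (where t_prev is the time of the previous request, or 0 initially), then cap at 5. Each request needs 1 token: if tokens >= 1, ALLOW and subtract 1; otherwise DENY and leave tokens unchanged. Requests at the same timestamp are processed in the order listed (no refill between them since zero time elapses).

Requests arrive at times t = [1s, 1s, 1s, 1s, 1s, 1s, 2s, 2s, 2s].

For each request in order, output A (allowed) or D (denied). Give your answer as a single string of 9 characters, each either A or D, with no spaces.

Answer: AAAAADADD

Derivation:
Simulating step by step:
  req#1 t=1s: ALLOW
  req#2 t=1s: ALLOW
  req#3 t=1s: ALLOW
  req#4 t=1s: ALLOW
  req#5 t=1s: ALLOW
  req#6 t=1s: DENY
  req#7 t=2s: ALLOW
  req#8 t=2s: DENY
  req#9 t=2s: DENY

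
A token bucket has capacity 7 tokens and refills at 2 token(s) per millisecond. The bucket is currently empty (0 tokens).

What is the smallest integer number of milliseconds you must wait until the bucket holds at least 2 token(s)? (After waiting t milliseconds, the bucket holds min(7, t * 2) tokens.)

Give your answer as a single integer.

Need t * 2 >= 2, so t >= 2/2.
Smallest integer t = ceil(2/2) = 1.

Answer: 1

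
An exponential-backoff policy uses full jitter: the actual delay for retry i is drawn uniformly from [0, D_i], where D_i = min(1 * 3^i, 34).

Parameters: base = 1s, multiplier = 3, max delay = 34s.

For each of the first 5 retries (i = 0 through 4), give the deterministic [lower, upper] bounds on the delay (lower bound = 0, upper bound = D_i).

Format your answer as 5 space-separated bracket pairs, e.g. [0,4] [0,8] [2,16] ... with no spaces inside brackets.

Computing bounds per retry:
  i=0: D_i=min(1*3^0,34)=1, bounds=[0,1]
  i=1: D_i=min(1*3^1,34)=3, bounds=[0,3]
  i=2: D_i=min(1*3^2,34)=9, bounds=[0,9]
  i=3: D_i=min(1*3^3,34)=27, bounds=[0,27]
  i=4: D_i=min(1*3^4,34)=34, bounds=[0,34]

Answer: [0,1] [0,3] [0,9] [0,27] [0,34]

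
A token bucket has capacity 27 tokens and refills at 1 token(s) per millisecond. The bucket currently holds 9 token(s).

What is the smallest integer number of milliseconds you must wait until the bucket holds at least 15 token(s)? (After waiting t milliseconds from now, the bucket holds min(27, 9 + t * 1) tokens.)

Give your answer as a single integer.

Need 9 + t * 1 >= 15, so t >= 6/1.
Smallest integer t = ceil(6/1) = 6.

Answer: 6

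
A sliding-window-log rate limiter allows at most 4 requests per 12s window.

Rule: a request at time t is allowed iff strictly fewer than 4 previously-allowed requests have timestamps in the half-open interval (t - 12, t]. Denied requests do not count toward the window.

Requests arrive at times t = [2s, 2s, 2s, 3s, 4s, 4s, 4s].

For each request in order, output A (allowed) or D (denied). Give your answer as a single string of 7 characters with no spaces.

Answer: AAAADDD

Derivation:
Tracking allowed requests in the window:
  req#1 t=2s: ALLOW
  req#2 t=2s: ALLOW
  req#3 t=2s: ALLOW
  req#4 t=3s: ALLOW
  req#5 t=4s: DENY
  req#6 t=4s: DENY
  req#7 t=4s: DENY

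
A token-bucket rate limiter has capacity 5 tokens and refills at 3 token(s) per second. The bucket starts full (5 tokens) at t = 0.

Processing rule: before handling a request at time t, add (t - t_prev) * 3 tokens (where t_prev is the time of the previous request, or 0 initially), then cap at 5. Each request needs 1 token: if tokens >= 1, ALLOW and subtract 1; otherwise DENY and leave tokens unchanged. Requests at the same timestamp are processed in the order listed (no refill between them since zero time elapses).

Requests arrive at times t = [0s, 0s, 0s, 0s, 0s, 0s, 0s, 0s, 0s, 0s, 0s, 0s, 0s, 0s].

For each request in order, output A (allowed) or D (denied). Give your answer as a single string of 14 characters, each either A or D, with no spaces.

Answer: AAAAADDDDDDDDD

Derivation:
Simulating step by step:
  req#1 t=0s: ALLOW
  req#2 t=0s: ALLOW
  req#3 t=0s: ALLOW
  req#4 t=0s: ALLOW
  req#5 t=0s: ALLOW
  req#6 t=0s: DENY
  req#7 t=0s: DENY
  req#8 t=0s: DENY
  req#9 t=0s: DENY
  req#10 t=0s: DENY
  req#11 t=0s: DENY
  req#12 t=0s: DENY
  req#13 t=0s: DENY
  req#14 t=0s: DENY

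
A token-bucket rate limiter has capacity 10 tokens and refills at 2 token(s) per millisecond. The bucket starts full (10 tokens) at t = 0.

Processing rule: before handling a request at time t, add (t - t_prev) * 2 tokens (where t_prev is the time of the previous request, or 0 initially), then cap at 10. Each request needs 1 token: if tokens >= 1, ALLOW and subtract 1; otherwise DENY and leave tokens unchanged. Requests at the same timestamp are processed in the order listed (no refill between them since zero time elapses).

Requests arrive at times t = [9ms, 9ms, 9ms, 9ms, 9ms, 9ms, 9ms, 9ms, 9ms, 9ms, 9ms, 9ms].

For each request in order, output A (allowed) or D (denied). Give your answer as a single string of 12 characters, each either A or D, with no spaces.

Simulating step by step:
  req#1 t=9ms: ALLOW
  req#2 t=9ms: ALLOW
  req#3 t=9ms: ALLOW
  req#4 t=9ms: ALLOW
  req#5 t=9ms: ALLOW
  req#6 t=9ms: ALLOW
  req#7 t=9ms: ALLOW
  req#8 t=9ms: ALLOW
  req#9 t=9ms: ALLOW
  req#10 t=9ms: ALLOW
  req#11 t=9ms: DENY
  req#12 t=9ms: DENY

Answer: AAAAAAAAAADD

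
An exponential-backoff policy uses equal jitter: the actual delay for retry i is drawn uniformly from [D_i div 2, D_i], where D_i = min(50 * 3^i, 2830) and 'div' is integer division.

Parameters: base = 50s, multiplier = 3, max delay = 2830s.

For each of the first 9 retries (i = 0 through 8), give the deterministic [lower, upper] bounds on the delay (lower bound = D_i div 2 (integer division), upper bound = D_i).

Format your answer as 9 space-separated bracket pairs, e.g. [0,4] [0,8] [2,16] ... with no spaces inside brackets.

Answer: [25,50] [75,150] [225,450] [675,1350] [1415,2830] [1415,2830] [1415,2830] [1415,2830] [1415,2830]

Derivation:
Computing bounds per retry:
  i=0: D_i=min(50*3^0,2830)=50, bounds=[25,50]
  i=1: D_i=min(50*3^1,2830)=150, bounds=[75,150]
  i=2: D_i=min(50*3^2,2830)=450, bounds=[225,450]
  i=3: D_i=min(50*3^3,2830)=1350, bounds=[675,1350]
  i=4: D_i=min(50*3^4,2830)=2830, bounds=[1415,2830]
  i=5: D_i=min(50*3^5,2830)=2830, bounds=[1415,2830]
  i=6: D_i=min(50*3^6,2830)=2830, bounds=[1415,2830]
  i=7: D_i=min(50*3^7,2830)=2830, bounds=[1415,2830]
  i=8: D_i=min(50*3^8,2830)=2830, bounds=[1415,2830]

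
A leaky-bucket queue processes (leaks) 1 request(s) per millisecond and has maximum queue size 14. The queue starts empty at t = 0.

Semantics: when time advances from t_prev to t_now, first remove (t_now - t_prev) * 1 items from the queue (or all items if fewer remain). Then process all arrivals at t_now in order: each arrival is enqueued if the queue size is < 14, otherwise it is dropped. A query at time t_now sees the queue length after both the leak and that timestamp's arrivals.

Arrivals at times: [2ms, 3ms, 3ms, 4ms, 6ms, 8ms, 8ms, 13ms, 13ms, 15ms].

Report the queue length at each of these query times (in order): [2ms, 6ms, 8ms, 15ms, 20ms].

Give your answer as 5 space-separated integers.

Answer: 1 1 2 1 0

Derivation:
Queue lengths at query times:
  query t=2ms: backlog = 1
  query t=6ms: backlog = 1
  query t=8ms: backlog = 2
  query t=15ms: backlog = 1
  query t=20ms: backlog = 0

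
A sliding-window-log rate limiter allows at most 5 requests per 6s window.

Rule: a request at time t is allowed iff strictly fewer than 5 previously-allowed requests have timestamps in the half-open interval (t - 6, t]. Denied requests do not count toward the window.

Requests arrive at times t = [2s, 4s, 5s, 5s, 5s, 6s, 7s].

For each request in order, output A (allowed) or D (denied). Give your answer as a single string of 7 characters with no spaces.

Tracking allowed requests in the window:
  req#1 t=2s: ALLOW
  req#2 t=4s: ALLOW
  req#3 t=5s: ALLOW
  req#4 t=5s: ALLOW
  req#5 t=5s: ALLOW
  req#6 t=6s: DENY
  req#7 t=7s: DENY

Answer: AAAAADD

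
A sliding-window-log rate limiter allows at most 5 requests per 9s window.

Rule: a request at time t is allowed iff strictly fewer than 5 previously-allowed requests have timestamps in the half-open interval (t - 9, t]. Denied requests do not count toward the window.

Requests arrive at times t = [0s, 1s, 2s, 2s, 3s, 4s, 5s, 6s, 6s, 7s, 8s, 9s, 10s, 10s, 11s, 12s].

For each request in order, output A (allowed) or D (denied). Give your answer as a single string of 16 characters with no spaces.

Answer: AAAAADDDDDDAADAA

Derivation:
Tracking allowed requests in the window:
  req#1 t=0s: ALLOW
  req#2 t=1s: ALLOW
  req#3 t=2s: ALLOW
  req#4 t=2s: ALLOW
  req#5 t=3s: ALLOW
  req#6 t=4s: DENY
  req#7 t=5s: DENY
  req#8 t=6s: DENY
  req#9 t=6s: DENY
  req#10 t=7s: DENY
  req#11 t=8s: DENY
  req#12 t=9s: ALLOW
  req#13 t=10s: ALLOW
  req#14 t=10s: DENY
  req#15 t=11s: ALLOW
  req#16 t=12s: ALLOW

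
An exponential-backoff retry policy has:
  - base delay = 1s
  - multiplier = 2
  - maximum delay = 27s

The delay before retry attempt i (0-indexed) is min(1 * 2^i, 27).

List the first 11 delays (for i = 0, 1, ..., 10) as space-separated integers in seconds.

Computing each delay:
  i=0: min(1*2^0, 27) = 1
  i=1: min(1*2^1, 27) = 2
  i=2: min(1*2^2, 27) = 4
  i=3: min(1*2^3, 27) = 8
  i=4: min(1*2^4, 27) = 16
  i=5: min(1*2^5, 27) = 27
  i=6: min(1*2^6, 27) = 27
  i=7: min(1*2^7, 27) = 27
  i=8: min(1*2^8, 27) = 27
  i=9: min(1*2^9, 27) = 27
  i=10: min(1*2^10, 27) = 27

Answer: 1 2 4 8 16 27 27 27 27 27 27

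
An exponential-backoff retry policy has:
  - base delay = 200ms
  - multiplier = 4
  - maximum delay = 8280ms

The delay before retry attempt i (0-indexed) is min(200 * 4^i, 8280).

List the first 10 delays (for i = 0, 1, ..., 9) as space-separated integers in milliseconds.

Answer: 200 800 3200 8280 8280 8280 8280 8280 8280 8280

Derivation:
Computing each delay:
  i=0: min(200*4^0, 8280) = 200
  i=1: min(200*4^1, 8280) = 800
  i=2: min(200*4^2, 8280) = 3200
  i=3: min(200*4^3, 8280) = 8280
  i=4: min(200*4^4, 8280) = 8280
  i=5: min(200*4^5, 8280) = 8280
  i=6: min(200*4^6, 8280) = 8280
  i=7: min(200*4^7, 8280) = 8280
  i=8: min(200*4^8, 8280) = 8280
  i=9: min(200*4^9, 8280) = 8280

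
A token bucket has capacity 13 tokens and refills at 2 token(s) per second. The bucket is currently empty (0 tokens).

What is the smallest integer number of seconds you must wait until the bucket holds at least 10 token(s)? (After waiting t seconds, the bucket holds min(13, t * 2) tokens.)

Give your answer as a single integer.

Answer: 5

Derivation:
Need t * 2 >= 10, so t >= 10/2.
Smallest integer t = ceil(10/2) = 5.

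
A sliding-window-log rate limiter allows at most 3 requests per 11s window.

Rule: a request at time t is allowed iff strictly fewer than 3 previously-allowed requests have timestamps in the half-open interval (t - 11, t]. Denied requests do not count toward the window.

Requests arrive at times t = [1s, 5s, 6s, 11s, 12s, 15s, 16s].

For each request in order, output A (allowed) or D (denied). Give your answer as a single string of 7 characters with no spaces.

Tracking allowed requests in the window:
  req#1 t=1s: ALLOW
  req#2 t=5s: ALLOW
  req#3 t=6s: ALLOW
  req#4 t=11s: DENY
  req#5 t=12s: ALLOW
  req#6 t=15s: DENY
  req#7 t=16s: ALLOW

Answer: AAADADA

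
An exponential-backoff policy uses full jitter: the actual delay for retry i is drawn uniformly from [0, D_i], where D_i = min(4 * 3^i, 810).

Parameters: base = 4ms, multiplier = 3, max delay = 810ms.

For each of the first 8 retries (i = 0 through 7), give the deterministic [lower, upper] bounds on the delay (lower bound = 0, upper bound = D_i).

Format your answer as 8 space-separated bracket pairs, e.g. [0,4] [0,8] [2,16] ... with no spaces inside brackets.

Answer: [0,4] [0,12] [0,36] [0,108] [0,324] [0,810] [0,810] [0,810]

Derivation:
Computing bounds per retry:
  i=0: D_i=min(4*3^0,810)=4, bounds=[0,4]
  i=1: D_i=min(4*3^1,810)=12, bounds=[0,12]
  i=2: D_i=min(4*3^2,810)=36, bounds=[0,36]
  i=3: D_i=min(4*3^3,810)=108, bounds=[0,108]
  i=4: D_i=min(4*3^4,810)=324, bounds=[0,324]
  i=5: D_i=min(4*3^5,810)=810, bounds=[0,810]
  i=6: D_i=min(4*3^6,810)=810, bounds=[0,810]
  i=7: D_i=min(4*3^7,810)=810, bounds=[0,810]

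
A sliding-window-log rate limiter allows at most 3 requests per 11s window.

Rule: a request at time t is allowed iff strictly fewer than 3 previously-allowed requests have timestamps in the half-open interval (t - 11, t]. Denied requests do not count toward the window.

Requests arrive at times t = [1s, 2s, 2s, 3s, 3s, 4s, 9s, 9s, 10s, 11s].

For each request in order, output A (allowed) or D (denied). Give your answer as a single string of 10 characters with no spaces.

Answer: AAADDDDDDD

Derivation:
Tracking allowed requests in the window:
  req#1 t=1s: ALLOW
  req#2 t=2s: ALLOW
  req#3 t=2s: ALLOW
  req#4 t=3s: DENY
  req#5 t=3s: DENY
  req#6 t=4s: DENY
  req#7 t=9s: DENY
  req#8 t=9s: DENY
  req#9 t=10s: DENY
  req#10 t=11s: DENY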